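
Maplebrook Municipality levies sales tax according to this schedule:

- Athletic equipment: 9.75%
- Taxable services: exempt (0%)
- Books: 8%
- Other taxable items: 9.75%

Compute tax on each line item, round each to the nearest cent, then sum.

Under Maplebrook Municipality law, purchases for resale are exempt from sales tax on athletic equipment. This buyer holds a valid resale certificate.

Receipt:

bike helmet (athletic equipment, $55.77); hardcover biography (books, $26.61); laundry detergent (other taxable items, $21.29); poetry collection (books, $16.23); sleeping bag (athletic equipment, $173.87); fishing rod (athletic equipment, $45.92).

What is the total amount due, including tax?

Bike helmet $55.77: athletic equipment, buyer-exempt → 0% → $0.00
Hardcover biography $26.61: books → 8% → $2.13
Laundry detergent $21.29: other taxable items → 9.75% → $2.08
Poetry collection $16.23: books → 8% → $1.30
Sleeping bag $173.87: athletic equipment, buyer-exempt → 0% → $0.00
Fishing rod $45.92: athletic equipment, buyer-exempt → 0% → $0.00
Subtotal = $339.69; tax = $5.51; total due = $345.20

$345.20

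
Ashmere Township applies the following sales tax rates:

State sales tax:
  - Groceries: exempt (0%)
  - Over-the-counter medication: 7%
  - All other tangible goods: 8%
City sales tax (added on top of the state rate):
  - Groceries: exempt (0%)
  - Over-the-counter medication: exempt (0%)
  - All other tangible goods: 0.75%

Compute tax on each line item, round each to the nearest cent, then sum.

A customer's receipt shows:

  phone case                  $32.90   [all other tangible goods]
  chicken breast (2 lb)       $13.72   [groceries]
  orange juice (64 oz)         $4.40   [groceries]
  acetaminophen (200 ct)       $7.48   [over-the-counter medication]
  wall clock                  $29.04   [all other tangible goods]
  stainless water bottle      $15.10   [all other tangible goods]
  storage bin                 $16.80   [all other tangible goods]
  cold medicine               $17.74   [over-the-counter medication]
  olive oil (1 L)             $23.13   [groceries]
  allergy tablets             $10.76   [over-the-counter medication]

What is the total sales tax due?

Phone case $32.90: all other tangible goods → 8% + 0.75% city = 8.75% → $2.88
Chicken breast (2 lb) $13.72: groceries → 0% + 0% city = 0% → $0.00
Orange juice (64 oz) $4.40: groceries → 0% + 0% city = 0% → $0.00
Acetaminophen (200 ct) $7.48: over-the-counter medication → 7% + 0% city = 7% → $0.52
Wall clock $29.04: all other tangible goods → 8% + 0.75% city = 8.75% → $2.54
Stainless water bottle $15.10: all other tangible goods → 8% + 0.75% city = 8.75% → $1.32
Storage bin $16.80: all other tangible goods → 8% + 0.75% city = 8.75% → $1.47
Cold medicine $17.74: over-the-counter medication → 7% + 0% city = 7% → $1.24
Olive oil (1 L) $23.13: groceries → 0% + 0% city = 0% → $0.00
Allergy tablets $10.76: over-the-counter medication → 7% + 0% city = 7% → $0.75
Total tax = $2.88 + $0.52 + $2.54 + $1.32 + $1.47 + $1.24 + $0.75 = $10.72

$10.72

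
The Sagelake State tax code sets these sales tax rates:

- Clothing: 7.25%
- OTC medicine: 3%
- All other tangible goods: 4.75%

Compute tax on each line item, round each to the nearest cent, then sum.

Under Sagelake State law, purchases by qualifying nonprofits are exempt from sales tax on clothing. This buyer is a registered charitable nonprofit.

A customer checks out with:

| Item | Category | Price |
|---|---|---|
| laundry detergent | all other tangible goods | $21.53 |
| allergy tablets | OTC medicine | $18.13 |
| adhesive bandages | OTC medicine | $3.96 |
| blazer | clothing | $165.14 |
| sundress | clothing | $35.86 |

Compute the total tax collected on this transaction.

Laundry detergent $21.53: all other tangible goods → 4.75% → $1.02
Allergy tablets $18.13: OTC medicine → 3% → $0.54
Adhesive bandages $3.96: OTC medicine → 3% → $0.12
Blazer $165.14: clothing, buyer-exempt → 0% → $0.00
Sundress $35.86: clothing, buyer-exempt → 0% → $0.00
Total tax = $1.02 + $0.54 + $0.12 = $1.68

$1.68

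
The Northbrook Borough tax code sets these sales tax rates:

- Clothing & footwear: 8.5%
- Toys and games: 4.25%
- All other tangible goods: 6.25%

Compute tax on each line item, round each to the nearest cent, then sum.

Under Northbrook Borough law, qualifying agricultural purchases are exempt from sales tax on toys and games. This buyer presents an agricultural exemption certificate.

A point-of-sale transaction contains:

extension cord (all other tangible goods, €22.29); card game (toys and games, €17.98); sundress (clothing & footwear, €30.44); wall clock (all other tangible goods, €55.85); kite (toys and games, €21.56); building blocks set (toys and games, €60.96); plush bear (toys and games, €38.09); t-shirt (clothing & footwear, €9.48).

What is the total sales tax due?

€8.28

Extension cord €22.29: all other tangible goods → 6.25% → €1.39
Card game €17.98: toys and games, buyer-exempt → 0% → €0.00
Sundress €30.44: clothing & footwear → 8.5% → €2.59
Wall clock €55.85: all other tangible goods → 6.25% → €3.49
Kite €21.56: toys and games, buyer-exempt → 0% → €0.00
Building blocks set €60.96: toys and games, buyer-exempt → 0% → €0.00
Plush bear €38.09: toys and games, buyer-exempt → 0% → €0.00
T-shirt €9.48: clothing & footwear → 8.5% → €0.81
Total tax = €1.39 + €2.59 + €3.49 + €0.81 = €8.28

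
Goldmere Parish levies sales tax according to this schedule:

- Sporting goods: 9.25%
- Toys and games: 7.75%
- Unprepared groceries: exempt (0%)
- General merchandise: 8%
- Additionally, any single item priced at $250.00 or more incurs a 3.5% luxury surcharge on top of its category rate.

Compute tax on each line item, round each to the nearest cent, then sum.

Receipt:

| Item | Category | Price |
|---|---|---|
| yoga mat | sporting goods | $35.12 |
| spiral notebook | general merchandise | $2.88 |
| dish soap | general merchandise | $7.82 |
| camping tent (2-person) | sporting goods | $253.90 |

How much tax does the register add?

$36.48

Yoga mat $35.12: sporting goods → 9.25% → $3.25
Spiral notebook $2.88: general merchandise → 8% → $0.23
Dish soap $7.82: general merchandise → 8% → $0.63
Camping tent (2-person) $253.90: sporting goods → 9.25% + 3.5% surcharge = 12.75% → $32.37
Total tax = $3.25 + $0.23 + $0.63 + $32.37 = $36.48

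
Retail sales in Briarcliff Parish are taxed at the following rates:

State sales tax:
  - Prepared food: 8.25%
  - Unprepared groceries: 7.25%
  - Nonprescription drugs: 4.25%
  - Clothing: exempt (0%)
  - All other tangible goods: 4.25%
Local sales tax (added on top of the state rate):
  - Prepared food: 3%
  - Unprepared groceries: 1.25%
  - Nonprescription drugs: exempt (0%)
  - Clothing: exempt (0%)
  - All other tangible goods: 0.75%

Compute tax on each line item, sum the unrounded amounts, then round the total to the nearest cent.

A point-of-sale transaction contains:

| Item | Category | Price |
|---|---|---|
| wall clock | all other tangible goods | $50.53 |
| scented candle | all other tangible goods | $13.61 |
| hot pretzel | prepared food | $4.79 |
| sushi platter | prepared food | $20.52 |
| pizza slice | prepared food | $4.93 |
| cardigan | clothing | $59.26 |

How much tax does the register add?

Wall clock $50.53: all other tangible goods → 4.25% + 0.75% local = 5% → $2.5265
Scented candle $13.61: all other tangible goods → 4.25% + 0.75% local = 5% → $0.6805
Hot pretzel $4.79: prepared food → 8.25% + 3% local = 11.25% → $0.538875
Sushi platter $20.52: prepared food → 8.25% + 3% local = 11.25% → $2.3085
Pizza slice $4.93: prepared food → 8.25% + 3% local = 11.25% → $0.554625
Cardigan $59.26: clothing → 0% + 0% local = 0% → $0.00
Unrounded tax sum = $6.609 → $6.61

$6.61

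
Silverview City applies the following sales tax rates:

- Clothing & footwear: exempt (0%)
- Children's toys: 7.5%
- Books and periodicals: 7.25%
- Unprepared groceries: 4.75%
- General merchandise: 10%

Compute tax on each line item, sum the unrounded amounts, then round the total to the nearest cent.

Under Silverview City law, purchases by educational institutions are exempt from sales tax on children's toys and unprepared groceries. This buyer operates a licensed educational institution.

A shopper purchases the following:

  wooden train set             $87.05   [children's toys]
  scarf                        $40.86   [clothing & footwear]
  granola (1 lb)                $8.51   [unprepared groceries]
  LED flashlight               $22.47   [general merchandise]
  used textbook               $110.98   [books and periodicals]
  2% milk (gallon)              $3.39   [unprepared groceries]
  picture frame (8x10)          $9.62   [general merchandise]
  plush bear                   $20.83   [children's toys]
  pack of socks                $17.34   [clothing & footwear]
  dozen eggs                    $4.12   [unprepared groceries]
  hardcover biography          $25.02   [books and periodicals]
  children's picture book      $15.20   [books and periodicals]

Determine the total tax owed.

$14.17

Wooden train set $87.05: children's toys, buyer-exempt → 0% → $0.00
Scarf $40.86: clothing & footwear → 0% → $0.00
Granola (1 lb) $8.51: unprepared groceries, buyer-exempt → 0% → $0.00
LED flashlight $22.47: general merchandise → 10% → $2.247
Used textbook $110.98: books and periodicals → 7.25% → $8.04605
2% milk (gallon) $3.39: unprepared groceries, buyer-exempt → 0% → $0.00
Picture frame (8x10) $9.62: general merchandise → 10% → $0.962
Plush bear $20.83: children's toys, buyer-exempt → 0% → $0.00
Pack of socks $17.34: clothing & footwear → 0% → $0.00
Dozen eggs $4.12: unprepared groceries, buyer-exempt → 0% → $0.00
Hardcover biography $25.02: books and periodicals → 7.25% → $1.81395
Children's picture book $15.20: books and periodicals → 7.25% → $1.102
Unrounded tax sum = $14.171 → $14.17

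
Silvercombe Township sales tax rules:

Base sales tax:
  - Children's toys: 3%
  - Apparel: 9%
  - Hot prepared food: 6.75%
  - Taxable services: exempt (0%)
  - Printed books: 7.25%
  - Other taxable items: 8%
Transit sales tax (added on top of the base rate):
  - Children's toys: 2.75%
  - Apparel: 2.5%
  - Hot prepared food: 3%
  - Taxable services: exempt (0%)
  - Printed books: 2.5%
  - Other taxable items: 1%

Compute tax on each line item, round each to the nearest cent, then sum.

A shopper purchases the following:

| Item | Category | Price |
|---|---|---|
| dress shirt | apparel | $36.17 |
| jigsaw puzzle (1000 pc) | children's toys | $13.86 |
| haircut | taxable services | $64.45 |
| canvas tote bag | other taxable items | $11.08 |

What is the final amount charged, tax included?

$131.52

Dress shirt $36.17: apparel → 9% + 2.5% transit = 11.5% → $4.16
Jigsaw puzzle (1000 pc) $13.86: children's toys → 3% + 2.75% transit = 5.75% → $0.80
Haircut $64.45: taxable services → 0% + 0% transit = 0% → $0.00
Canvas tote bag $11.08: other taxable items → 8% + 1% transit = 9% → $1.00
Subtotal = $125.56; tax = $5.96; total due = $131.52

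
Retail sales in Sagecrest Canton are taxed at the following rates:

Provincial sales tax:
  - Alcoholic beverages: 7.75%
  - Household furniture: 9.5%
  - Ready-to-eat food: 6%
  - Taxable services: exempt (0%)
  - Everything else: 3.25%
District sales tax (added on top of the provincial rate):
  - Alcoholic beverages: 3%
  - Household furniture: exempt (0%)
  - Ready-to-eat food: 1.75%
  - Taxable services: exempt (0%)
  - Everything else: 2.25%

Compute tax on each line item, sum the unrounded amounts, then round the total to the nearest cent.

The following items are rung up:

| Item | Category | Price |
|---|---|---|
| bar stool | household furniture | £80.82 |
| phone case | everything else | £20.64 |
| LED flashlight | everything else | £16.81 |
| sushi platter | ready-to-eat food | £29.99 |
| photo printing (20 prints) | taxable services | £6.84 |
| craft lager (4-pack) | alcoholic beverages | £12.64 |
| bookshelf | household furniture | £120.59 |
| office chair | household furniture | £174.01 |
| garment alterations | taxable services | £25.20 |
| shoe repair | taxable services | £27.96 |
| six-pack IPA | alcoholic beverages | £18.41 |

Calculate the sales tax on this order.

£43.39

Bar stool £80.82: household furniture → 9.5% + 0% district = 9.5% → £7.6779
Phone case £20.64: everything else → 3.25% + 2.25% district = 5.5% → £1.1352
LED flashlight £16.81: everything else → 3.25% + 2.25% district = 5.5% → £0.92455
Sushi platter £29.99: ready-to-eat food → 6% + 1.75% district = 7.75% → £2.324225
Photo printing (20 prints) £6.84: taxable services → 0% + 0% district = 0% → £0.00
Craft lager (4-pack) £12.64: alcoholic beverages → 7.75% + 3% district = 10.75% → £1.3588
Bookshelf £120.59: household furniture → 9.5% + 0% district = 9.5% → £11.45605
Office chair £174.01: household furniture → 9.5% + 0% district = 9.5% → £16.53095
Garment alterations £25.20: taxable services → 0% + 0% district = 0% → £0.00
Shoe repair £27.96: taxable services → 0% + 0% district = 0% → £0.00
Six-pack IPA £18.41: alcoholic beverages → 7.75% + 3% district = 10.75% → £1.979075
Unrounded tax sum = £43.38675 → £43.39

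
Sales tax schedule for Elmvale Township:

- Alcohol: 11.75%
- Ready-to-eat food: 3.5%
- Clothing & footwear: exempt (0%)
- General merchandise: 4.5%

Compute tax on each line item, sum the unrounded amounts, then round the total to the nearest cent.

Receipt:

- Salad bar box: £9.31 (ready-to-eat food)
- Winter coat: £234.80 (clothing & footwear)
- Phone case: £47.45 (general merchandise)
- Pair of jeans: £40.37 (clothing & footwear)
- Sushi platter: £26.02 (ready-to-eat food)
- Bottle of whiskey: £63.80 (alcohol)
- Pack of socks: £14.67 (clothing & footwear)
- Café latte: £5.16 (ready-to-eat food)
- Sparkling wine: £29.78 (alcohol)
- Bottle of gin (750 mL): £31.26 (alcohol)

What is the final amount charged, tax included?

Salad bar box £9.31: ready-to-eat food → 3.5% → £0.32585
Winter coat £234.80: clothing & footwear → 0% → £0.00
Phone case £47.45: general merchandise → 4.5% → £2.13525
Pair of jeans £40.37: clothing & footwear → 0% → £0.00
Sushi platter £26.02: ready-to-eat food → 3.5% → £0.9107
Bottle of whiskey £63.80: alcohol → 11.75% → £7.4965
Pack of socks £14.67: clothing & footwear → 0% → £0.00
Café latte £5.16: ready-to-eat food → 3.5% → £0.1806
Sparkling wine £29.78: alcohol → 11.75% → £3.49915
Bottle of gin (750 mL) £31.26: alcohol → 11.75% → £3.67305
Subtotal = £502.62; unrounded tax = £18.2211 → £18.22; total due = £520.84

£520.84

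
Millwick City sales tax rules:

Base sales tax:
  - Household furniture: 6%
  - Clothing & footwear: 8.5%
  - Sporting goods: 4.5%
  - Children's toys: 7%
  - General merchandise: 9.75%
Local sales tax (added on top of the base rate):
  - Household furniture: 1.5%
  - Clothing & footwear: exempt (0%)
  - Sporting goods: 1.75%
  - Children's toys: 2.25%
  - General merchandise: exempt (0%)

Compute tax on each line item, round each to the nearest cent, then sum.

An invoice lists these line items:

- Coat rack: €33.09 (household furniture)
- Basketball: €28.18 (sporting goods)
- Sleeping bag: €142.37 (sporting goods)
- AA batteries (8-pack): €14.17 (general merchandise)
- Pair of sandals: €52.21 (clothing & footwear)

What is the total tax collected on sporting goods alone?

€10.66

Basketball €28.18: sporting goods → 4.5% + 1.75% local = 6.25% → €1.76
Sleeping bag €142.37: sporting goods → 4.5% + 1.75% local = 6.25% → €8.90
Tax on sporting goods = €1.76 + €8.90 = €10.66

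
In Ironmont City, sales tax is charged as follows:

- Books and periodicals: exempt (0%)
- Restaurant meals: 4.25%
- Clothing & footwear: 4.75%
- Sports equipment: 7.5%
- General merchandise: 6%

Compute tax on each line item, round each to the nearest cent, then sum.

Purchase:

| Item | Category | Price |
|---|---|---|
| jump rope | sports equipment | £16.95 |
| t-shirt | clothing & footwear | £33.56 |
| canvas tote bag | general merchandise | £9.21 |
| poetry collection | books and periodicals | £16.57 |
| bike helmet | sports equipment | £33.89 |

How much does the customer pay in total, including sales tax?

Jump rope £16.95: sports equipment → 7.5% → £1.27
T-shirt £33.56: clothing & footwear → 4.75% → £1.59
Canvas tote bag £9.21: general merchandise → 6% → £0.55
Poetry collection £16.57: books and periodicals → 0% → £0.00
Bike helmet £33.89: sports equipment → 7.5% → £2.54
Subtotal = £110.18; tax = £5.95; total due = £116.13

£116.13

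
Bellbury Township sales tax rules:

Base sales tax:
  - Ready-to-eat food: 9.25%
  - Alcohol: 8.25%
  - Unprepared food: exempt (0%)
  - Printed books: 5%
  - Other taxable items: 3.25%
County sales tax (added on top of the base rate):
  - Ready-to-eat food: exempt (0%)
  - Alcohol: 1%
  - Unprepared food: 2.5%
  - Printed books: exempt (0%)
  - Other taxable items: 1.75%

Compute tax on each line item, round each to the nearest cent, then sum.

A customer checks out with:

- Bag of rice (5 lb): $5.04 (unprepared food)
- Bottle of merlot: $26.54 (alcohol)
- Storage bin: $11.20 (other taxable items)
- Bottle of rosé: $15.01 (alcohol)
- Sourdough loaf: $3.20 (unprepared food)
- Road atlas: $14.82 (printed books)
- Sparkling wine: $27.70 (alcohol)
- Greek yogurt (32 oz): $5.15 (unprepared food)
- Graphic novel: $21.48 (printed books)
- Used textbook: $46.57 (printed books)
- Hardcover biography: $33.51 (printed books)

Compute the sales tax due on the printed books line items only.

$5.82

Road atlas $14.82: printed books → 5% + 0% county = 5% → $0.74
Graphic novel $21.48: printed books → 5% + 0% county = 5% → $1.07
Used textbook $46.57: printed books → 5% + 0% county = 5% → $2.33
Hardcover biography $33.51: printed books → 5% + 0% county = 5% → $1.68
Tax on printed books = $0.74 + $1.07 + $2.33 + $1.68 = $5.82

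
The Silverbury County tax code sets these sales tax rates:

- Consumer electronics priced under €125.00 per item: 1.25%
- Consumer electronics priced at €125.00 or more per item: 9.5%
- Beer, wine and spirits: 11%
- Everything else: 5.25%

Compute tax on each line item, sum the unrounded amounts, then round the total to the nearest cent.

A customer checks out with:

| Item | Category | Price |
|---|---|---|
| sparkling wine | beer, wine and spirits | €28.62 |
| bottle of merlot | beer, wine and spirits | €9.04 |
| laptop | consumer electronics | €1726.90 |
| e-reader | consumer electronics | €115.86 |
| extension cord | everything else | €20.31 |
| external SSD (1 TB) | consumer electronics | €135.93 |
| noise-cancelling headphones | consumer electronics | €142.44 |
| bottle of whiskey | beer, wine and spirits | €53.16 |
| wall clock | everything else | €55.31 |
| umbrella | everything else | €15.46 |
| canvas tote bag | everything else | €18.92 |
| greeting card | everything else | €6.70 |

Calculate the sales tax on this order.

Sparkling wine €28.62: beer, wine and spirits → 11% → €3.1482
Bottle of merlot €9.04: beer, wine and spirits → 11% → €0.9944
Laptop €1726.90: consumer electronics, €125.00 or more → 9.5% → €164.0555
E-reader €115.86: consumer electronics, under €125.00 → 1.25% → €1.44825
Extension cord €20.31: everything else → 5.25% → €1.066275
External SSD (1 TB) €135.93: consumer electronics, €125.00 or more → 9.5% → €12.91335
Noise-cancelling headphones €142.44: consumer electronics, €125.00 or more → 9.5% → €13.5318
Bottle of whiskey €53.16: beer, wine and spirits → 11% → €5.8476
Wall clock €55.31: everything else → 5.25% → €2.903775
Umbrella €15.46: everything else → 5.25% → €0.81165
Canvas tote bag €18.92: everything else → 5.25% → €0.9933
Greeting card €6.70: everything else → 5.25% → €0.35175
Unrounded tax sum = €208.06585 → €208.07

€208.07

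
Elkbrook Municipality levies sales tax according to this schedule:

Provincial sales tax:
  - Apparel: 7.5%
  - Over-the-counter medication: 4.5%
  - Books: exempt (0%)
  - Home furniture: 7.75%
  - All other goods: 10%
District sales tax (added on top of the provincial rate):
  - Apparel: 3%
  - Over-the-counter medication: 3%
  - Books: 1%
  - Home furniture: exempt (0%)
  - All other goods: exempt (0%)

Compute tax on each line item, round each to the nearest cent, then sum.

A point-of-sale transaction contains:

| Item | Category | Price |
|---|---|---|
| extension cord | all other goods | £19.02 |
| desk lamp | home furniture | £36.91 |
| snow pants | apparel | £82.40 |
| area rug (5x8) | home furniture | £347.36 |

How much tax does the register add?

£40.33

Extension cord £19.02: all other goods → 10% + 0% district = 10% → £1.90
Desk lamp £36.91: home furniture → 7.75% + 0% district = 7.75% → £2.86
Snow pants £82.40: apparel → 7.5% + 3% district = 10.5% → £8.65
Area rug (5x8) £347.36: home furniture → 7.75% + 0% district = 7.75% → £26.92
Total tax = £1.90 + £2.86 + £8.65 + £26.92 = £40.33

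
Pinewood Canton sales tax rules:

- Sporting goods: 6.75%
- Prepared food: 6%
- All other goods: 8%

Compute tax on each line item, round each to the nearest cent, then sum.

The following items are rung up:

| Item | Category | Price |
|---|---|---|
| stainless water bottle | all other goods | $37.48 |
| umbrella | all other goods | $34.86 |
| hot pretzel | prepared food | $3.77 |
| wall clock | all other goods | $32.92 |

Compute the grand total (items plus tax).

$117.68

Stainless water bottle $37.48: all other goods → 8% → $3.00
Umbrella $34.86: all other goods → 8% → $2.79
Hot pretzel $3.77: prepared food → 6% → $0.23
Wall clock $32.92: all other goods → 8% → $2.63
Subtotal = $109.03; tax = $8.65; total due = $117.68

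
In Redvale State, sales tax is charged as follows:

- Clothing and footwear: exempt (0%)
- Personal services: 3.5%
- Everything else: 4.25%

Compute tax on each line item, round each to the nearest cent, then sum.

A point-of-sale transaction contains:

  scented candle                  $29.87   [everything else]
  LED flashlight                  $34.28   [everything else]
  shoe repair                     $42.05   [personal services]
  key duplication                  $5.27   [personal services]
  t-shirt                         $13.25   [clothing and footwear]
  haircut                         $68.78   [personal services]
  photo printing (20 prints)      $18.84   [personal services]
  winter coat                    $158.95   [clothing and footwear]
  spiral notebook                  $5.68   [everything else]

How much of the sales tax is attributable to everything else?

Scented candle $29.87: everything else → 4.25% → $1.27
LED flashlight $34.28: everything else → 4.25% → $1.46
Spiral notebook $5.68: everything else → 4.25% → $0.24
Tax on everything else = $1.27 + $1.46 + $0.24 = $2.97

$2.97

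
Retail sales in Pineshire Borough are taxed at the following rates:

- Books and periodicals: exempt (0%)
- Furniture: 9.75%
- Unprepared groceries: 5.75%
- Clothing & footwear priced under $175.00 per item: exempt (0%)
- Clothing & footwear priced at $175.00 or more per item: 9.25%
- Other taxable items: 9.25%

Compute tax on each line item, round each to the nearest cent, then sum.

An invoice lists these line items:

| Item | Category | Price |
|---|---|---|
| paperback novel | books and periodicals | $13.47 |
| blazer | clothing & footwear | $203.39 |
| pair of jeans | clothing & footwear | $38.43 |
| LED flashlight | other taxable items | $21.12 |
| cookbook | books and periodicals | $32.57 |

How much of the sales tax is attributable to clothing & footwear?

Blazer $203.39: clothing & footwear, $175.00 or more → 9.25% → $18.81
Pair of jeans $38.43: clothing & footwear, under $175.00 → 0% → $0.00
Tax on clothing & footwear = $18.81 + $0.00 = $18.81

$18.81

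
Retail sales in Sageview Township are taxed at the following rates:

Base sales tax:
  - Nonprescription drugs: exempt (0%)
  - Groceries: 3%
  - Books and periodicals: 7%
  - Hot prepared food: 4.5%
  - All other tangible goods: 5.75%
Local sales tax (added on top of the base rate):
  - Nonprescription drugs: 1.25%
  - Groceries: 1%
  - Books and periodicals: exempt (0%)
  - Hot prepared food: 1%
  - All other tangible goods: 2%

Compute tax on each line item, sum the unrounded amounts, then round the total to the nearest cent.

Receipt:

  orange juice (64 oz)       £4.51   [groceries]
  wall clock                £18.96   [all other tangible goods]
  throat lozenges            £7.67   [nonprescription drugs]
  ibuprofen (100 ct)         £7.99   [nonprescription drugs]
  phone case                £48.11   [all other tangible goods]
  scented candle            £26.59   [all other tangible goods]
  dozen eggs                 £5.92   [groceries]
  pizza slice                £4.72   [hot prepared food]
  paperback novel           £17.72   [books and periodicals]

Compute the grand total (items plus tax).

Orange juice (64 oz) £4.51: groceries → 3% + 1% local = 4% → £0.1804
Wall clock £18.96: all other tangible goods → 5.75% + 2% local = 7.75% → £1.4694
Throat lozenges £7.67: nonprescription drugs → 0% + 1.25% local = 1.25% → £0.095875
Ibuprofen (100 ct) £7.99: nonprescription drugs → 0% + 1.25% local = 1.25% → £0.099875
Phone case £48.11: all other tangible goods → 5.75% + 2% local = 7.75% → £3.728525
Scented candle £26.59: all other tangible goods → 5.75% + 2% local = 7.75% → £2.060725
Dozen eggs £5.92: groceries → 3% + 1% local = 4% → £0.2368
Pizza slice £4.72: hot prepared food → 4.5% + 1% local = 5.5% → £0.2596
Paperback novel £17.72: books and periodicals → 7% + 0% local = 7% → £1.2404
Subtotal = £142.19; unrounded tax = £9.3716 → £9.37; total due = £151.56

£151.56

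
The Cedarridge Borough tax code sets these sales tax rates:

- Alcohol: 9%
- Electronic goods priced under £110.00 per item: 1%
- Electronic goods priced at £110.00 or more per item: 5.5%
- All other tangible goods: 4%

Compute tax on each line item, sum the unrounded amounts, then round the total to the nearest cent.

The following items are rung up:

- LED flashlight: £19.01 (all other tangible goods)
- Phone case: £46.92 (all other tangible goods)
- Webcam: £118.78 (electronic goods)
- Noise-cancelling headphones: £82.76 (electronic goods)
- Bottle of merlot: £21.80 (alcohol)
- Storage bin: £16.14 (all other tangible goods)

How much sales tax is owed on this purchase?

LED flashlight £19.01: all other tangible goods → 4% → £0.7604
Phone case £46.92: all other tangible goods → 4% → £1.8768
Webcam £118.78: electronic goods, £110.00 or more → 5.5% → £6.5329
Noise-cancelling headphones £82.76: electronic goods, under £110.00 → 1% → £0.8276
Bottle of merlot £21.80: alcohol → 9% → £1.962
Storage bin £16.14: all other tangible goods → 4% → £0.6456
Unrounded tax sum = £12.6053 → £12.61

£12.61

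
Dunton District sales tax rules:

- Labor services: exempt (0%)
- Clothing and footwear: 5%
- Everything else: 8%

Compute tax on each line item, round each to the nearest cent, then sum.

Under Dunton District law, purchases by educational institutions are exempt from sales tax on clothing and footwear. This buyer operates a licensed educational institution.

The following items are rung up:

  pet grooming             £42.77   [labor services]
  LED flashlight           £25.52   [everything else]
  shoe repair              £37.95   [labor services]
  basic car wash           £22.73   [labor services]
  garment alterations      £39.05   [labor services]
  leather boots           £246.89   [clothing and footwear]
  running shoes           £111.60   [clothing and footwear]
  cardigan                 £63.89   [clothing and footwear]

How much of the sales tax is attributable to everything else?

LED flashlight £25.52: everything else → 8% → £2.04
Tax on everything else = £2.04

£2.04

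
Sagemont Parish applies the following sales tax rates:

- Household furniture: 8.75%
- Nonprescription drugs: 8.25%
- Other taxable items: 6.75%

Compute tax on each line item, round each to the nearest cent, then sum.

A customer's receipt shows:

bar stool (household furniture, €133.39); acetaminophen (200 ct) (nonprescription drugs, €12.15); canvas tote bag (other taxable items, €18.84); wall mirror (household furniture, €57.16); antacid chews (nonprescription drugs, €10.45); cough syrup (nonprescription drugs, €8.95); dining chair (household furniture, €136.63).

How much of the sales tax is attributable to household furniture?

Bar stool €133.39: household furniture → 8.75% → €11.67
Wall mirror €57.16: household furniture → 8.75% → €5.00
Dining chair €136.63: household furniture → 8.75% → €11.96
Tax on household furniture = €11.67 + €5.00 + €11.96 = €28.63

€28.63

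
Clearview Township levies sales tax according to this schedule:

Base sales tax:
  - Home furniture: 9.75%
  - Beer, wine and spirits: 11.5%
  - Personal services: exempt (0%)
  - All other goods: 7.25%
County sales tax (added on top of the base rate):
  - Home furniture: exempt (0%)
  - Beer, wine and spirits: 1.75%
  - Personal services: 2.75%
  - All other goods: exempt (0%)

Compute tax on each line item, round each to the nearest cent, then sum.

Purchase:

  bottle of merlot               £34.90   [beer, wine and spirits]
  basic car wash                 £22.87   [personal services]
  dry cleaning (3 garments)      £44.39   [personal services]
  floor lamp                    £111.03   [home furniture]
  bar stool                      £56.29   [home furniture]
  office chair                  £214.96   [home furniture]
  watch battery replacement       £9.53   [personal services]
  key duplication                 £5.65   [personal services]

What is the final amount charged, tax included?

Bottle of merlot £34.90: beer, wine and spirits → 11.5% + 1.75% county = 13.25% → £4.62
Basic car wash £22.87: personal services → 0% + 2.75% county = 2.75% → £0.63
Dry cleaning (3 garments) £44.39: personal services → 0% + 2.75% county = 2.75% → £1.22
Floor lamp £111.03: home furniture → 9.75% + 0% county = 9.75% → £10.83
Bar stool £56.29: home furniture → 9.75% + 0% county = 9.75% → £5.49
Office chair £214.96: home furniture → 9.75% + 0% county = 9.75% → £20.96
Watch battery replacement £9.53: personal services → 0% + 2.75% county = 2.75% → £0.26
Key duplication £5.65: personal services → 0% + 2.75% county = 2.75% → £0.16
Subtotal = £499.62; tax = £44.17; total due = £543.79

£543.79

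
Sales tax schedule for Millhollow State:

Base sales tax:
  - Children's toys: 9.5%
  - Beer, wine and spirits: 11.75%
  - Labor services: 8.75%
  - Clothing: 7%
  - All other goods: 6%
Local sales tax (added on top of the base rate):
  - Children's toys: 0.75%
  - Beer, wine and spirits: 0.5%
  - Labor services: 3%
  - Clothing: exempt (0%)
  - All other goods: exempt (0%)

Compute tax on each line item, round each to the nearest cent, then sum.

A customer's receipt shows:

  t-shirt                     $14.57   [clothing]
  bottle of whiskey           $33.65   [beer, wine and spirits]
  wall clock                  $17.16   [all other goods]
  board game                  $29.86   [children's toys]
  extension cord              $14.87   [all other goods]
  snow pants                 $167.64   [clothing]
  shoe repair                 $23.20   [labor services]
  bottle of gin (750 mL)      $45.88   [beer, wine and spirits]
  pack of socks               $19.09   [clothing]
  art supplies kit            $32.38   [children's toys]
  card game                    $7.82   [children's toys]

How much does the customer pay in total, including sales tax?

T-shirt $14.57: clothing → 7% + 0% local = 7% → $1.02
Bottle of whiskey $33.65: beer, wine and spirits → 11.75% + 0.5% local = 12.25% → $4.12
Wall clock $17.16: all other goods → 6% + 0% local = 6% → $1.03
Board game $29.86: children's toys → 9.5% + 0.75% local = 10.25% → $3.06
Extension cord $14.87: all other goods → 6% + 0% local = 6% → $0.89
Snow pants $167.64: clothing → 7% + 0% local = 7% → $11.73
Shoe repair $23.20: labor services → 8.75% + 3% local = 11.75% → $2.73
Bottle of gin (750 mL) $45.88: beer, wine and spirits → 11.75% + 0.5% local = 12.25% → $5.62
Pack of socks $19.09: clothing → 7% + 0% local = 7% → $1.34
Art supplies kit $32.38: children's toys → 9.5% + 0.75% local = 10.25% → $3.32
Card game $7.82: children's toys → 9.5% + 0.75% local = 10.25% → $0.80
Subtotal = $406.12; tax = $35.66; total due = $441.78

$441.78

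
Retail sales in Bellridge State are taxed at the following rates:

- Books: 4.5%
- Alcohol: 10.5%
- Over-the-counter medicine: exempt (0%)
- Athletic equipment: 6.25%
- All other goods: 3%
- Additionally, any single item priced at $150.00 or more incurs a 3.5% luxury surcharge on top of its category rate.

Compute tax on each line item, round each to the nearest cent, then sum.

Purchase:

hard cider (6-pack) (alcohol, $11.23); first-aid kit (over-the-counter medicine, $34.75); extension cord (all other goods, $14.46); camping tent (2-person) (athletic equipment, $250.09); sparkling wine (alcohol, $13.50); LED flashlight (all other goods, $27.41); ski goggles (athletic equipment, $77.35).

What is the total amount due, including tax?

Hard cider (6-pack) $11.23: alcohol → 10.5% → $1.18
First-aid kit $34.75: over-the-counter medicine → 0% → $0.00
Extension cord $14.46: all other goods → 3% → $0.43
Camping tent (2-person) $250.09: athletic equipment → 6.25% + 3.5% surcharge = 9.75% → $24.38
Sparkling wine $13.50: alcohol → 10.5% → $1.42
LED flashlight $27.41: all other goods → 3% → $0.82
Ski goggles $77.35: athletic equipment → 6.25% → $4.83
Subtotal = $428.79; tax = $33.06; total due = $461.85

$461.85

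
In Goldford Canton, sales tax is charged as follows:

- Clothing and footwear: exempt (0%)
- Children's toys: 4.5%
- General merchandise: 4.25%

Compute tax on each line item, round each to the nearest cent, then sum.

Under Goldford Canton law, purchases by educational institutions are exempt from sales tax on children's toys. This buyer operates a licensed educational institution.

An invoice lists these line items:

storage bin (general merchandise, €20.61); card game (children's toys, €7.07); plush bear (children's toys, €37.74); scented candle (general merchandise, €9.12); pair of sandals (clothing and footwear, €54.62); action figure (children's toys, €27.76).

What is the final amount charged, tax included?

Storage bin €20.61: general merchandise → 4.25% → €0.88
Card game €7.07: children's toys, buyer-exempt → 0% → €0.00
Plush bear €37.74: children's toys, buyer-exempt → 0% → €0.00
Scented candle €9.12: general merchandise → 4.25% → €0.39
Pair of sandals €54.62: clothing and footwear → 0% → €0.00
Action figure €27.76: children's toys, buyer-exempt → 0% → €0.00
Subtotal = €156.92; tax = €1.27; total due = €158.19

€158.19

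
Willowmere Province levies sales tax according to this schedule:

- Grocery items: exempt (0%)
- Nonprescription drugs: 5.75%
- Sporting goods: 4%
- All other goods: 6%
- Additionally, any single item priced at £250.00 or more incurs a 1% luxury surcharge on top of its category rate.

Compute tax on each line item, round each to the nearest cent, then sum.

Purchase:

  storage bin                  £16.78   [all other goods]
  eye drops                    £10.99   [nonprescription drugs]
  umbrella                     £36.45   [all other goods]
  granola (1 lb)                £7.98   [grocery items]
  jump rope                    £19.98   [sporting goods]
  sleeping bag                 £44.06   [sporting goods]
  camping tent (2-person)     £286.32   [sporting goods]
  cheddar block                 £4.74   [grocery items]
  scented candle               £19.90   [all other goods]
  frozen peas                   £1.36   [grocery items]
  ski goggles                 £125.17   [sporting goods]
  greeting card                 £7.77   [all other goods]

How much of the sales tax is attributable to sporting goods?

£21.89

Jump rope £19.98: sporting goods → 4% → £0.80
Sleeping bag £44.06: sporting goods → 4% → £1.76
Camping tent (2-person) £286.32: sporting goods → 4% + 1% surcharge = 5% → £14.32
Ski goggles £125.17: sporting goods → 4% → £5.01
Tax on sporting goods = £0.80 + £1.76 + £14.32 + £5.01 = £21.89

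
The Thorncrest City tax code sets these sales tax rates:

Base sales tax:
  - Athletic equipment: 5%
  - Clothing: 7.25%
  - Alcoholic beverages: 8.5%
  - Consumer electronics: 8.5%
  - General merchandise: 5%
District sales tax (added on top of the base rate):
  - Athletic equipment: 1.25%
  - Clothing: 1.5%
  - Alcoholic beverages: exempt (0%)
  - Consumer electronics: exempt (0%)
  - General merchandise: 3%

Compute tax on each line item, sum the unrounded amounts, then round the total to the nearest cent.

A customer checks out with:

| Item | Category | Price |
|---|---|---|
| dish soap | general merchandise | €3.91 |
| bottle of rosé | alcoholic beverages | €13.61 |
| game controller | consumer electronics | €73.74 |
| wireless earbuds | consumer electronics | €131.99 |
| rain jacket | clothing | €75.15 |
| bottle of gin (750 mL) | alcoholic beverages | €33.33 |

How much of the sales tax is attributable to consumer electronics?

€17.49

Game controller €73.74: consumer electronics → 8.5% + 0% district = 8.5% → €6.2679
Wireless earbuds €131.99: consumer electronics → 8.5% + 0% district = 8.5% → €11.21915
Tax on consumer electronics: unrounded sum = €17.48705 → €17.49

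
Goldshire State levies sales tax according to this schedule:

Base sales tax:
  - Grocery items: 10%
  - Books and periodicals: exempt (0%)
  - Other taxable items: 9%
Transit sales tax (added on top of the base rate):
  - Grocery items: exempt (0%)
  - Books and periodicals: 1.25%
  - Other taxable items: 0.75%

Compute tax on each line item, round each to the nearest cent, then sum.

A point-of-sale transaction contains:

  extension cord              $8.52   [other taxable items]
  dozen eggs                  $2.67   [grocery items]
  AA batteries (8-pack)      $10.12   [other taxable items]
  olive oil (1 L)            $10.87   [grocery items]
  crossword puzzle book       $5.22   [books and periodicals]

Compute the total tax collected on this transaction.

Extension cord $8.52: other taxable items → 9% + 0.75% transit = 9.75% → $0.83
Dozen eggs $2.67: grocery items → 10% + 0% transit = 10% → $0.27
AA batteries (8-pack) $10.12: other taxable items → 9% + 0.75% transit = 9.75% → $0.99
Olive oil (1 L) $10.87: grocery items → 10% + 0% transit = 10% → $1.09
Crossword puzzle book $5.22: books and periodicals → 0% + 1.25% transit = 1.25% → $0.07
Total tax = $0.83 + $0.27 + $0.99 + $1.09 + $0.07 = $3.25

$3.25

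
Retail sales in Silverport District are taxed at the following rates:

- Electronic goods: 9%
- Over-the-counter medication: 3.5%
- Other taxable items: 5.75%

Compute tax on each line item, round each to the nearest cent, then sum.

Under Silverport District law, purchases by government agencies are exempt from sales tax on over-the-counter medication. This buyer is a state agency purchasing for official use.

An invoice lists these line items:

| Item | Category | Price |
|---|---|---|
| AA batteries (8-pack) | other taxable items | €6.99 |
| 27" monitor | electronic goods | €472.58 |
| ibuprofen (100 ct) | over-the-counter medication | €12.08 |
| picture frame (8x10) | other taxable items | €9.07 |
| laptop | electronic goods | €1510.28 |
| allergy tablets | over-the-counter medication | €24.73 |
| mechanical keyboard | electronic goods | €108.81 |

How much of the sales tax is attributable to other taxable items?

€0.92

AA batteries (8-pack) €6.99: other taxable items → 5.75% → €0.40
Picture frame (8x10) €9.07: other taxable items → 5.75% → €0.52
Tax on other taxable items = €0.40 + €0.52 = €0.92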